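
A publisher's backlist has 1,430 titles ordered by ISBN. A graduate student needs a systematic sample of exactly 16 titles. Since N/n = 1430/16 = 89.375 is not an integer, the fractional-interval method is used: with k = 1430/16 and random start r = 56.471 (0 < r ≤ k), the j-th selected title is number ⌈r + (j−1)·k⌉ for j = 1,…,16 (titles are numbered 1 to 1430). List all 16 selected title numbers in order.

j=1: r + 0k = 56.471 → ⌈·⌉ = 57
j=2: r + 1k = 145.846 → ⌈·⌉ = 146
j=3: r + 2k = 235.221 → ⌈·⌉ = 236
j=4: r + 3k = 324.596 → ⌈·⌉ = 325
j=5: r + 4k = 413.971 → ⌈·⌉ = 414
j=6: r + 5k = 503.346 → ⌈·⌉ = 504
j=7: r + 6k = 592.721 → ⌈·⌉ = 593
j=8: r + 7k = 682.096 → ⌈·⌉ = 683
j=9: r + 8k = 771.471 → ⌈·⌉ = 772
j=10: r + 9k = 860.846 → ⌈·⌉ = 861
j=11: r + 10k = 950.221 → ⌈·⌉ = 951
j=12: r + 11k = 1039.596 → ⌈·⌉ = 1040
j=13: r + 12k = 1128.971 → ⌈·⌉ = 1129
j=14: r + 13k = 1218.346 → ⌈·⌉ = 1219
j=15: r + 14k = 1307.721 → ⌈·⌉ = 1308
j=16: r + 15k = 1397.096 → ⌈·⌉ = 1398

57, 146, 236, 325, 414, 504, 593, 683, 772, 861, 951, 1040, 1129, 1219, 1308, 1398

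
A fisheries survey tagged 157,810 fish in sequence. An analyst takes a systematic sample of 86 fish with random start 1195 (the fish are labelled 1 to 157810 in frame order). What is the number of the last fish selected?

157170

k = 157810/86 = 1835
86th selection = r + (86−1)·k = 1195 + 85×1835 = 1195 + 155975 = 157170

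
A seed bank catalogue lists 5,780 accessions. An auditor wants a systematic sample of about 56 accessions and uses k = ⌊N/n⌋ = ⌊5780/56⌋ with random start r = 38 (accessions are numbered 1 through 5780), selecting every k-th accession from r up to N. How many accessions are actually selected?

k = ⌊5780/56⌋ = 103
Achieved size = ⌊(5780 − 38)/103⌋ + 1 = ⌊5742/103⌋ + 1 = 55 + 1 = 56
(last selection: 38 + 55×103 = 5703 ≤ 5780; next would be 5806 > 5780)

56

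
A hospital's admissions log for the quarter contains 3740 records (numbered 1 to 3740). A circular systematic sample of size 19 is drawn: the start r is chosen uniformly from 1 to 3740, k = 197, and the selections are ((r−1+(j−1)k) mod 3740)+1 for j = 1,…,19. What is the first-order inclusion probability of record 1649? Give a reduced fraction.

For each position j, as r ranges over 1…3740 the j-th selection hits every record exactly once, so record 1649 is selected for exactly 19 of the 3740 starts.
Inclusion probability = 19/3740.

19/3740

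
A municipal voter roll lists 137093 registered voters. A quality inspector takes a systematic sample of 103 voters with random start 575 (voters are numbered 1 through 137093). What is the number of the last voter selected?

k = 137093/103 = 1331
103rd selection = r + (103−1)·k = 575 + 102×1331 = 575 + 135762 = 136337

136337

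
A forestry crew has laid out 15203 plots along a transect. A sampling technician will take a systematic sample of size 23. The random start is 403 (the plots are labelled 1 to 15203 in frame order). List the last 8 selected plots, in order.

10318, 10979, 11640, 12301, 12962, 13623, 14284, 14945

k = N/n = 15203/23 = 661
16th selection = 403 + 15×661 = 10318
17th: 10318 + 661 = 10979
18th: 10979 + 661 = 11640
19th: 11640 + 661 = 12301
20th: 12301 + 661 = 12962
21st: 12962 + 661 = 13623
22nd: 13623 + 661 = 14284
23rd: 14284 + 661 = 14945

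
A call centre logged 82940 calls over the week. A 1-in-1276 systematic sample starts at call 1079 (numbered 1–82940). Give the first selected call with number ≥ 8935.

10011

k = 1276
Steps past start: ⌈(8935 − 1079)/1276⌉ = ⌈7856/1276⌉ = 7
Selected call: 1079 + 7×1276 = 10011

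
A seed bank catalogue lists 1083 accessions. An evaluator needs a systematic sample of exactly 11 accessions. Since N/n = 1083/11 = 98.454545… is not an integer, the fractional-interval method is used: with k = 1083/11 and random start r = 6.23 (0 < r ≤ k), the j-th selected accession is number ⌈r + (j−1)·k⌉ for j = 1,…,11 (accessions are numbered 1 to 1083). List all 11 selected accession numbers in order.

7, 105, 204, 302, 401, 499, 597, 696, 794, 893, 991

j=1: r + 0k = 6.23 → ⌈·⌉ = 7
j=2: r + 1k = 104.684545… → ⌈·⌉ = 105
j=3: r + 2k = 203.139090… → ⌈·⌉ = 204
j=4: r + 3k = 301.593636… → ⌈·⌉ = 302
j=5: r + 4k = 400.048181… → ⌈·⌉ = 401
j=6: r + 5k = 498.502727… → ⌈·⌉ = 499
j=7: r + 6k = 596.957272… → ⌈·⌉ = 597
j=8: r + 7k = 695.411818… → ⌈·⌉ = 696
j=9: r + 8k = 793.866363… → ⌈·⌉ = 794
j=10: r + 9k = 892.320909… → ⌈·⌉ = 893
j=11: r + 10k = 990.775454… → ⌈·⌉ = 991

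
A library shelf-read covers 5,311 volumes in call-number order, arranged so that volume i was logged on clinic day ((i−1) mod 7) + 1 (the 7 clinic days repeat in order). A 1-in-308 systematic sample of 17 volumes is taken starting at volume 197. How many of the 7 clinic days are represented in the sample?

Consecutive selections differ by k = 308, so their clinic day numbers differ by 308 mod 7 = 0.
gcd(308, 7) = 7, so the sample visits 7/7 = 1 distinct residues mod 7.
Start 197 is clinic day 1; the clinic days hit are 1.

1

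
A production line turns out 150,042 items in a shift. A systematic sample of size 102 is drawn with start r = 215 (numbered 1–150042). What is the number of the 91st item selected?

132605

k = 150042/102 = 1471
91st selection = r + (91−1)·k = 215 + 90×1471 = 215 + 132390 = 132605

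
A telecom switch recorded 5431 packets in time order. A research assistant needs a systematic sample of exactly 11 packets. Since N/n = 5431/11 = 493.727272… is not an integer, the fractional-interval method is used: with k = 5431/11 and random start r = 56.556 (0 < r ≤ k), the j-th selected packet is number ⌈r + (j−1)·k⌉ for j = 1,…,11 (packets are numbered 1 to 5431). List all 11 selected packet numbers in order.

j=1: r + 0k = 56.556 → ⌈·⌉ = 57
j=2: r + 1k = 550.283272… → ⌈·⌉ = 551
j=3: r + 2k = 1044.010545… → ⌈·⌉ = 1045
j=4: r + 3k = 1537.737818… → ⌈·⌉ = 1538
j=5: r + 4k = 2031.465090… → ⌈·⌉ = 2032
j=6: r + 5k = 2525.192363… → ⌈·⌉ = 2526
j=7: r + 6k = 3018.919636… → ⌈·⌉ = 3019
j=8: r + 7k = 3512.646909… → ⌈·⌉ = 3513
j=9: r + 8k = 4006.374181… → ⌈·⌉ = 4007
j=10: r + 9k = 4500.101454… → ⌈·⌉ = 4501
j=11: r + 10k = 4993.828727… → ⌈·⌉ = 4994

57, 551, 1045, 1538, 2032, 2526, 3019, 3513, 4007, 4501, 4994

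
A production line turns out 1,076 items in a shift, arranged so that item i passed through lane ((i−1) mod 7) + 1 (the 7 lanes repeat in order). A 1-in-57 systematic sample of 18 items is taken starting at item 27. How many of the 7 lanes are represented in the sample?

7

Consecutive selections differ by k = 57, so their lane numbers differ by 57 mod 7 = 1.
gcd(57, 7) = 1, so the sample visits 7/1 = 7 distinct residues mod 7.
Start 27 is lane 6; the lanes hit are 1, 2, 3, 4, 5, 6, 7.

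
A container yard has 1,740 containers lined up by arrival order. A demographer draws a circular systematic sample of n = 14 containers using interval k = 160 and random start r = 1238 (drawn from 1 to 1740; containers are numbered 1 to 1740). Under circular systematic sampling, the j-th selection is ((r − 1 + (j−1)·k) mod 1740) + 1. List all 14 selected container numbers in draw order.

Selection 1: 1238
Selection 2: 1238 + 160 = 1398
Selection 3: 1398 + 160 = 1558
Selection 4: 1558 + 160 = 1718
Selection 5: 1718 + 160 = 1878 → 1878 − 1740 = 138
Selection 6: 138 + 160 = 298
Selection 7: 298 + 160 = 458
Selection 8: 458 + 160 = 618
Selection 9: 618 + 160 = 778
Selection 10: 778 + 160 = 938
Selection 11: 938 + 160 = 1098
Selection 12: 1098 + 160 = 1258
Selection 13: 1258 + 160 = 1418
Selection 14: 1418 + 160 = 1578

1238, 1398, 1558, 1718, 138, 298, 458, 618, 778, 938, 1098, 1258, 1418, 1578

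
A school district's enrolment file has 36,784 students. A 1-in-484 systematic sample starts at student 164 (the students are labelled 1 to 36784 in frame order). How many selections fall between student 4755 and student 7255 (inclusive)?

5

k = 484
First selection ≥ 4755: 164 + ⌈(4755−164)/484⌉·484 = 164 + 10×484 = 5004
Last selection ≤ 7255: 164 + ⌊(7255−164)/484⌋·484 = 164 + 14×484 = 6940
Count = 14 − 10 + 1 = 5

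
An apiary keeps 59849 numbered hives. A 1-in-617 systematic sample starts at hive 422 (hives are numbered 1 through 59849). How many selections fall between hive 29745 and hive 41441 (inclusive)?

19

k = 617
First selection ≥ 29745: 422 + ⌈(29745−422)/617⌉·617 = 422 + 48×617 = 30038
Last selection ≤ 41441: 422 + ⌊(41441−422)/617⌋·617 = 422 + 66×617 = 41144
Count = 66 − 48 + 1 = 19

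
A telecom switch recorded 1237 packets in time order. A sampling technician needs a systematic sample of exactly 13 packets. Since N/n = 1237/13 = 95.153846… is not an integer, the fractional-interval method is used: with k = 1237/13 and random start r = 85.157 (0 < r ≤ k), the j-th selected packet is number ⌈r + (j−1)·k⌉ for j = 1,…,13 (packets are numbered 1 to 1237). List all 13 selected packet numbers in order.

j=1: r + 0k = 85.157 → ⌈·⌉ = 86
j=2: r + 1k = 180.310846… → ⌈·⌉ = 181
j=3: r + 2k = 275.464692… → ⌈·⌉ = 276
j=4: r + 3k = 370.618538… → ⌈·⌉ = 371
j=5: r + 4k = 465.772384… → ⌈·⌉ = 466
j=6: r + 5k = 560.926230… → ⌈·⌉ = 561
j=7: r + 6k = 656.080076… → ⌈·⌉ = 657
j=8: r + 7k = 751.233923… → ⌈·⌉ = 752
j=9: r + 8k = 846.387769… → ⌈·⌉ = 847
j=10: r + 9k = 941.541615… → ⌈·⌉ = 942
j=11: r + 10k = 1036.695461… → ⌈·⌉ = 1037
j=12: r + 11k = 1131.849307… → ⌈·⌉ = 1132
j=13: r + 12k = 1227.003153… → ⌈·⌉ = 1228

86, 181, 276, 371, 466, 561, 657, 752, 847, 942, 1037, 1132, 1228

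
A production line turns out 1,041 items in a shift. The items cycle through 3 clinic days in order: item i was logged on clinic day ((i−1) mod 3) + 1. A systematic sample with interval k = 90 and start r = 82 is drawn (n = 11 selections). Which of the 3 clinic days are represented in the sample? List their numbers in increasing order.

1

Consecutive selections differ by k = 90, so their clinic day numbers differ by 90 mod 3 = 0.
gcd(90, 3) = 3, so the sample visits 3/3 = 1 distinct residues mod 3.
Start 82 is clinic day 1; the clinic days hit are 1.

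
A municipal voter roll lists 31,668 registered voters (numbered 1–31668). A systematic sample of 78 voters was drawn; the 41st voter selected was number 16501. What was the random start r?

261

k = 31668/78 = 406
r = 16501 − (41−1)×406 = 16501 − 16240 = 261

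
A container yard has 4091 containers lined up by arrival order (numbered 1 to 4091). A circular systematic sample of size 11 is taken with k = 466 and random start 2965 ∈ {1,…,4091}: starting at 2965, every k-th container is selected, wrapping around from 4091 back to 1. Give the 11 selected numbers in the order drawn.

2965, 3431, 3897, 272, 738, 1204, 1670, 2136, 2602, 3068, 3534

Selection 1: 2965
Selection 2: 2965 + 466 = 3431
Selection 3: 3431 + 466 = 3897
Selection 4: 3897 + 466 = 4363 → 4363 − 4091 = 272
Selection 5: 272 + 466 = 738
Selection 6: 738 + 466 = 1204
Selection 7: 1204 + 466 = 1670
Selection 8: 1670 + 466 = 2136
Selection 9: 2136 + 466 = 2602
Selection 10: 2602 + 466 = 3068
Selection 11: 3068 + 466 = 3534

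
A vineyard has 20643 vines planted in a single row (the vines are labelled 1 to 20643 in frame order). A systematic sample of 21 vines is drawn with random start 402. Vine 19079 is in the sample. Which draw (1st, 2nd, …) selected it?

k = 20643/21 = 983
position = (19079 − 402)/983 + 1 = 18677/983 + 1 = 19 + 1 = 20

20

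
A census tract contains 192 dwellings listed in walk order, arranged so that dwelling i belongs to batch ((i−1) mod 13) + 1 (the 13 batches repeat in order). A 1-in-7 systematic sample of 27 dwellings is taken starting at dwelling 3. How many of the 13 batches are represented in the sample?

Consecutive selections differ by k = 7, so their batch numbers differ by 7 mod 13 = 7.
gcd(7, 13) = 1, so the sample visits 13/1 = 13 distinct residues mod 13.
Start 3 is batch 3; the batches hit are 1, 2, 3, 4, 5, 6, 7, 8, 9, 10, 11, 12, 13.

13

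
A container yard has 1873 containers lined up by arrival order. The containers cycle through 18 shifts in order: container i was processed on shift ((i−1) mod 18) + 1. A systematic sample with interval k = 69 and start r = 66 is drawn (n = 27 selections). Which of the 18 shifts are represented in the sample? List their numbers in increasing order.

Consecutive selections differ by k = 69, so their shift numbers differ by 69 mod 18 = 15.
gcd(69, 18) = 3, so the sample visits 18/3 = 6 distinct residues mod 18.
Start 66 is shift 12; the shifts hit are 3, 6, 9, 12, 15, 18.

3, 6, 9, 12, 15, 18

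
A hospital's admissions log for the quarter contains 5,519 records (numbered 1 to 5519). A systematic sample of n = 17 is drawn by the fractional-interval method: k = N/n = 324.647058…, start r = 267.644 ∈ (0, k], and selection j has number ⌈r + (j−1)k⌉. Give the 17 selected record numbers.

268, 593, 917, 1242, 1567, 1891, 2216, 2541, 2865, 3190, 3515, 3839, 4164, 4489, 4813, 5138, 5462

j=1: r + 0k = 267.644 → ⌈·⌉ = 268
j=2: r + 1k = 592.291058… → ⌈·⌉ = 593
j=3: r + 2k = 916.938117… → ⌈·⌉ = 917
j=4: r + 3k = 1241.585176… → ⌈·⌉ = 1242
j=5: r + 4k = 1566.232235… → ⌈·⌉ = 1567
j=6: r + 5k = 1890.879294… → ⌈·⌉ = 1891
j=7: r + 6k = 2215.526352… → ⌈·⌉ = 2216
j=8: r + 7k = 2540.173411… → ⌈·⌉ = 2541
j=9: r + 8k = 2864.820470… → ⌈·⌉ = 2865
j=10: r + 9k = 3189.467529… → ⌈·⌉ = 3190
j=11: r + 10k = 3514.114588… → ⌈·⌉ = 3515
j=12: r + 11k = 3838.761647… → ⌈·⌉ = 3839
j=13: r + 12k = 4163.408705… → ⌈·⌉ = 4164
j=14: r + 13k = 4488.055764… → ⌈·⌉ = 4489
j=15: r + 14k = 4812.702823… → ⌈·⌉ = 4813
j=16: r + 15k = 5137.349882… → ⌈·⌉ = 5138
j=17: r + 16k = 5461.996941… → ⌈·⌉ = 5462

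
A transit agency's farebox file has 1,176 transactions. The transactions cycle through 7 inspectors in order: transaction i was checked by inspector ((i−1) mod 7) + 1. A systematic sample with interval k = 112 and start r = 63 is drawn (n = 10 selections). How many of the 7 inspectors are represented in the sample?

Consecutive selections differ by k = 112, so their inspector numbers differ by 112 mod 7 = 0.
gcd(112, 7) = 7, so the sample visits 7/7 = 1 distinct residues mod 7.
Start 63 is inspector 7; the inspectors hit are 7.

1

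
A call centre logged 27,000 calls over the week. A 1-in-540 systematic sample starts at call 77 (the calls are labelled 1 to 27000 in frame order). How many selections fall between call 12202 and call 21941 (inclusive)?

k = 540
First selection ≥ 12202: 77 + ⌈(12202−77)/540⌉·540 = 77 + 23×540 = 12497
Last selection ≤ 21941: 77 + ⌊(21941−77)/540⌋·540 = 77 + 40×540 = 21677
Count = 40 − 23 + 1 = 18

18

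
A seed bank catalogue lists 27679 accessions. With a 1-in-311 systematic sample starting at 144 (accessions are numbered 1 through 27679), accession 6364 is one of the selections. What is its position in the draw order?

k = 311
position = (6364 − 144)/311 + 1 = 6220/311 + 1 = 20 + 1 = 21

21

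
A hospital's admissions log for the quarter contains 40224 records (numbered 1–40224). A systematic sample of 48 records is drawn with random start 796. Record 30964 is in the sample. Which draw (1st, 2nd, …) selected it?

37

k = 40224/48 = 838
position = (30964 − 796)/838 + 1 = 30168/838 + 1 = 36 + 1 = 37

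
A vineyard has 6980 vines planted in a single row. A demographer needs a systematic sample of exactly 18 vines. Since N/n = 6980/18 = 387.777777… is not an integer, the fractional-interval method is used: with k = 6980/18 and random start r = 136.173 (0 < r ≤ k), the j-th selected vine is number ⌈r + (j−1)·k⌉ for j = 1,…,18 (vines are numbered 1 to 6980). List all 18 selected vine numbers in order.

137, 524, 912, 1300, 1688, 2076, 2463, 2851, 3239, 3627, 4014, 4402, 4790, 5178, 5566, 5953, 6341, 6729

j=1: r + 0k = 136.173 → ⌈·⌉ = 137
j=2: r + 1k = 523.950777… → ⌈·⌉ = 524
j=3: r + 2k = 911.728555… → ⌈·⌉ = 912
j=4: r + 3k = 1299.506333… → ⌈·⌉ = 1300
j=5: r + 4k = 1687.284111… → ⌈·⌉ = 1688
j=6: r + 5k = 2075.061888… → ⌈·⌉ = 2076
j=7: r + 6k = 2462.839666… → ⌈·⌉ = 2463
j=8: r + 7k = 2850.617444… → ⌈·⌉ = 2851
j=9: r + 8k = 3238.395222… → ⌈·⌉ = 3239
j=10: r + 9k = 3626.173 → ⌈·⌉ = 3627
j=11: r + 10k = 4013.950777… → ⌈·⌉ = 4014
j=12: r + 11k = 4401.728555… → ⌈·⌉ = 4402
j=13: r + 12k = 4789.506333… → ⌈·⌉ = 4790
j=14: r + 13k = 5177.284111… → ⌈·⌉ = 5178
j=15: r + 14k = 5565.061888… → ⌈·⌉ = 5566
j=16: r + 15k = 5952.839666… → ⌈·⌉ = 5953
j=17: r + 16k = 6340.617444… → ⌈·⌉ = 6341
j=18: r + 17k = 6728.395222… → ⌈·⌉ = 6729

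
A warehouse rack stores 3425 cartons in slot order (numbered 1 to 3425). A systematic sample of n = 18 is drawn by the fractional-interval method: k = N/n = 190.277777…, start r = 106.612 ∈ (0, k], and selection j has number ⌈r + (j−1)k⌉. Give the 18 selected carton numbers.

107, 297, 488, 678, 868, 1059, 1249, 1439, 1629, 1820, 2010, 2200, 2390, 2581, 2771, 2961, 3152, 3342

j=1: r + 0k = 106.612 → ⌈·⌉ = 107
j=2: r + 1k = 296.889777… → ⌈·⌉ = 297
j=3: r + 2k = 487.167555… → ⌈·⌉ = 488
j=4: r + 3k = 677.445333… → ⌈·⌉ = 678
j=5: r + 4k = 867.723111… → ⌈·⌉ = 868
j=6: r + 5k = 1058.000888… → ⌈·⌉ = 1059
j=7: r + 6k = 1248.278666… → ⌈·⌉ = 1249
j=8: r + 7k = 1438.556444… → ⌈·⌉ = 1439
j=9: r + 8k = 1628.834222… → ⌈·⌉ = 1629
j=10: r + 9k = 1819.112 → ⌈·⌉ = 1820
j=11: r + 10k = 2009.389777… → ⌈·⌉ = 2010
j=12: r + 11k = 2199.667555… → ⌈·⌉ = 2200
j=13: r + 12k = 2389.945333… → ⌈·⌉ = 2390
j=14: r + 13k = 2580.223111… → ⌈·⌉ = 2581
j=15: r + 14k = 2770.500888… → ⌈·⌉ = 2771
j=16: r + 15k = 2960.778666… → ⌈·⌉ = 2961
j=17: r + 16k = 3151.056444… → ⌈·⌉ = 3152
j=18: r + 17k = 3341.334222… → ⌈·⌉ = 3342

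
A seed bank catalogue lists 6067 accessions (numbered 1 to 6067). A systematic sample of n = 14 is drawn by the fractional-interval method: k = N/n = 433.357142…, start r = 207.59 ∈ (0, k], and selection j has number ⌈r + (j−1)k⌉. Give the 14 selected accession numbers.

j=1: r + 0k = 207.59 → ⌈·⌉ = 208
j=2: r + 1k = 640.947142… → ⌈·⌉ = 641
j=3: r + 2k = 1074.304285… → ⌈·⌉ = 1075
j=4: r + 3k = 1507.661428… → ⌈·⌉ = 1508
j=5: r + 4k = 1941.018571… → ⌈·⌉ = 1942
j=6: r + 5k = 2374.375714… → ⌈·⌉ = 2375
j=7: r + 6k = 2807.732857… → ⌈·⌉ = 2808
j=8: r + 7k = 3241.09 → ⌈·⌉ = 3242
j=9: r + 8k = 3674.447142… → ⌈·⌉ = 3675
j=10: r + 9k = 4107.804285… → ⌈·⌉ = 4108
j=11: r + 10k = 4541.161428… → ⌈·⌉ = 4542
j=12: r + 11k = 4974.518571… → ⌈·⌉ = 4975
j=13: r + 12k = 5407.875714… → ⌈·⌉ = 5408
j=14: r + 13k = 5841.232857… → ⌈·⌉ = 5842

208, 641, 1075, 1508, 1942, 2375, 2808, 3242, 3675, 4108, 4542, 4975, 5408, 5842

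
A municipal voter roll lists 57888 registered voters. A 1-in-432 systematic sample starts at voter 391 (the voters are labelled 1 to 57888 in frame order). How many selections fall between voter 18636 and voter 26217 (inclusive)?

k = 432
First selection ≥ 18636: 391 + ⌈(18636−391)/432⌉·432 = 391 + 43×432 = 18967
Last selection ≤ 26217: 391 + ⌊(26217−391)/432⌋·432 = 391 + 59×432 = 25879
Count = 59 − 43 + 1 = 17

17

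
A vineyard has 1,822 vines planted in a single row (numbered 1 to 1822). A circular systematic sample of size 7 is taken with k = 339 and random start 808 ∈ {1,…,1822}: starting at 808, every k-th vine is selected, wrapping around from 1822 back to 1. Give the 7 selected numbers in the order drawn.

Selection 1: 808
Selection 2: 808 + 339 = 1147
Selection 3: 1147 + 339 = 1486
Selection 4: 1486 + 339 = 1825 → 1825 − 1822 = 3
Selection 5: 3 + 339 = 342
Selection 6: 342 + 339 = 681
Selection 7: 681 + 339 = 1020

808, 1147, 1486, 3, 342, 681, 1020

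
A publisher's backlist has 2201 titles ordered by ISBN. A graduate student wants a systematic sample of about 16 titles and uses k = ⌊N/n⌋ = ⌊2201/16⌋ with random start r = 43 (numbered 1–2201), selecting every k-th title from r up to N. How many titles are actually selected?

16

k = ⌊2201/16⌋ = 137
Achieved size = ⌊(2201 − 43)/137⌋ + 1 = ⌊2158/137⌋ + 1 = 15 + 1 = 16
(last selection: 43 + 15×137 = 2098 ≤ 2201; next would be 2235 > 2201)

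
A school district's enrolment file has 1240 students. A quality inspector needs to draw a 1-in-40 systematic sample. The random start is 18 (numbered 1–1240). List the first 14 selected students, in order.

student 1: 18
student 2: 18 + 40 = 58
student 3: 58 + 40 = 98
student 4: 98 + 40 = 138
student 5: 138 + 40 = 178
student 6: 178 + 40 = 218
student 7: 218 + 40 = 258
student 8: 258 + 40 = 298
student 9: 298 + 40 = 338
student 10: 338 + 40 = 378
student 11: 378 + 40 = 418
student 12: 418 + 40 = 458
student 13: 458 + 40 = 498
student 14: 498 + 40 = 538

18, 58, 98, 138, 178, 218, 258, 298, 338, 378, 418, 458, 498, 538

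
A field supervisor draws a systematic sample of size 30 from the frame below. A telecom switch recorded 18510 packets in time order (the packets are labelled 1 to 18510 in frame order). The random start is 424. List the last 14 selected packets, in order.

10296, 10913, 11530, 12147, 12764, 13381, 13998, 14615, 15232, 15849, 16466, 17083, 17700, 18317

k = N/n = 18510/30 = 617
17th selection = 424 + 16×617 = 10296
18th: 10296 + 617 = 10913
19th: 10913 + 617 = 11530
20th: 11530 + 617 = 12147
21st: 12147 + 617 = 12764
22nd: 12764 + 617 = 13381
23rd: 13381 + 617 = 13998
24th: 13998 + 617 = 14615
25th: 14615 + 617 = 15232
26th: 15232 + 617 = 15849
27th: 15849 + 617 = 16466
28th: 16466 + 617 = 17083
29th: 17083 + 617 = 17700
30th: 17700 + 617 = 18317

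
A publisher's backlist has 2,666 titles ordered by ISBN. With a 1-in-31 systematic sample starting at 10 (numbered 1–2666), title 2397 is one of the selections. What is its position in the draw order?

78

k = 31
position = (2397 − 10)/31 + 1 = 2387/31 + 1 = 77 + 1 = 78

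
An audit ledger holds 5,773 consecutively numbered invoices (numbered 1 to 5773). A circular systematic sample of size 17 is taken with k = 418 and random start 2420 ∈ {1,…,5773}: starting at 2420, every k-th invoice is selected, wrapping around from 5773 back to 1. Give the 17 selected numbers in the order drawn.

Selection 1: 2420
Selection 2: 2420 + 418 = 2838
Selection 3: 2838 + 418 = 3256
Selection 4: 3256 + 418 = 3674
Selection 5: 3674 + 418 = 4092
Selection 6: 4092 + 418 = 4510
Selection 7: 4510 + 418 = 4928
Selection 8: 4928 + 418 = 5346
Selection 9: 5346 + 418 = 5764
Selection 10: 5764 + 418 = 6182 → 6182 − 5773 = 409
Selection 11: 409 + 418 = 827
Selection 12: 827 + 418 = 1245
Selection 13: 1245 + 418 = 1663
Selection 14: 1663 + 418 = 2081
Selection 15: 2081 + 418 = 2499
Selection 16: 2499 + 418 = 2917
Selection 17: 2917 + 418 = 3335

2420, 2838, 3256, 3674, 4092, 4510, 4928, 5346, 5764, 409, 827, 1245, 1663, 2081, 2499, 2917, 3335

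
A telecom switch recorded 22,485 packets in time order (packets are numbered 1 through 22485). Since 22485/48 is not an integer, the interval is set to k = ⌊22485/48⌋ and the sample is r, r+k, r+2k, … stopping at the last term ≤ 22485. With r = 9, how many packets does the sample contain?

k = ⌊22485/48⌋ = 468
Achieved size = ⌊(22485 − 9)/468⌋ + 1 = ⌊22476/468⌋ + 1 = 48 + 1 = 49
(last selection: 9 + 48×468 = 22473 ≤ 22485; next would be 22941 > 22485)

49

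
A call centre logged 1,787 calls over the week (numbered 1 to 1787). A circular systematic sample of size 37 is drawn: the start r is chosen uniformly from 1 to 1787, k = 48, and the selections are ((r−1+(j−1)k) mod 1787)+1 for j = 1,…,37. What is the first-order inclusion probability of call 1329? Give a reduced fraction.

37/1787

For each position j, as r ranges over 1…1787 the j-th selection hits every call exactly once, so call 1329 is selected for exactly 37 of the 1787 starts.
Inclusion probability = 37/1787.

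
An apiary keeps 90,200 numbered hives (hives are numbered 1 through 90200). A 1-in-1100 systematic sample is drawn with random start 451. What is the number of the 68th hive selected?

74151

k = 1100
68th selection = r + (68−1)·k = 451 + 67×1100 = 451 + 73700 = 74151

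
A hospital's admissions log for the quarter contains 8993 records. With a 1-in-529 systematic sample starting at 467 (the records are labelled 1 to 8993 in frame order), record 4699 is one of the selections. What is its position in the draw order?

k = 529
position = (4699 − 467)/529 + 1 = 4232/529 + 1 = 8 + 1 = 9

9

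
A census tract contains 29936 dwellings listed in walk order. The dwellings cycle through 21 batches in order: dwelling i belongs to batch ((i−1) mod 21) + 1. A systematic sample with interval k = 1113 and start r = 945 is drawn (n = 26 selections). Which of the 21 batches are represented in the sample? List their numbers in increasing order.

21

Consecutive selections differ by k = 1113, so their batch numbers differ by 1113 mod 21 = 0.
gcd(1113, 21) = 21, so the sample visits 21/21 = 1 distinct residues mod 21.
Start 945 is batch 21; the batches hit are 21.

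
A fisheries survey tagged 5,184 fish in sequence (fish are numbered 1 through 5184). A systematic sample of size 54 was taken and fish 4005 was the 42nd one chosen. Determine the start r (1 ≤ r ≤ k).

k = 5184/54 = 96
r = 4005 − (42−1)×96 = 4005 − 3936 = 69

69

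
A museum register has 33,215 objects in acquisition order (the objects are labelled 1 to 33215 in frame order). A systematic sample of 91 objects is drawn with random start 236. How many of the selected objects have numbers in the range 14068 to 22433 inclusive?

23

k = 33215/91 = 365
First selection ≥ 14068: 236 + ⌈(14068−236)/365⌉·365 = 236 + 38×365 = 14106
Last selection ≤ 22433: 236 + ⌊(22433−236)/365⌋·365 = 236 + 60×365 = 22136
Count = 60 − 38 + 1 = 23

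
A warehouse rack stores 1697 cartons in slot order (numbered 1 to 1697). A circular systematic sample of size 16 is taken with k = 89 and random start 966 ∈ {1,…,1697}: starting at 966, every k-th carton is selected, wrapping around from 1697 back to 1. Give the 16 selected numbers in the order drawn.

966, 1055, 1144, 1233, 1322, 1411, 1500, 1589, 1678, 70, 159, 248, 337, 426, 515, 604

Selection 1: 966
Selection 2: 966 + 89 = 1055
Selection 3: 1055 + 89 = 1144
Selection 4: 1144 + 89 = 1233
Selection 5: 1233 + 89 = 1322
Selection 6: 1322 + 89 = 1411
Selection 7: 1411 + 89 = 1500
Selection 8: 1500 + 89 = 1589
Selection 9: 1589 + 89 = 1678
Selection 10: 1678 + 89 = 1767 → 1767 − 1697 = 70
Selection 11: 70 + 89 = 159
Selection 12: 159 + 89 = 248
Selection 13: 248 + 89 = 337
Selection 14: 337 + 89 = 426
Selection 15: 426 + 89 = 515
Selection 16: 515 + 89 = 604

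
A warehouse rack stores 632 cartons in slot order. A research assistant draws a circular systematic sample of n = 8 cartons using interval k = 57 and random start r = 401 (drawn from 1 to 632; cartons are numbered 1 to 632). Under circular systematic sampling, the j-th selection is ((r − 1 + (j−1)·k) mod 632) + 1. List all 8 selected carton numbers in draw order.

401, 458, 515, 572, 629, 54, 111, 168

Selection 1: 401
Selection 2: 401 + 57 = 458
Selection 3: 458 + 57 = 515
Selection 4: 515 + 57 = 572
Selection 5: 572 + 57 = 629
Selection 6: 629 + 57 = 686 → 686 − 632 = 54
Selection 7: 54 + 57 = 111
Selection 8: 111 + 57 = 168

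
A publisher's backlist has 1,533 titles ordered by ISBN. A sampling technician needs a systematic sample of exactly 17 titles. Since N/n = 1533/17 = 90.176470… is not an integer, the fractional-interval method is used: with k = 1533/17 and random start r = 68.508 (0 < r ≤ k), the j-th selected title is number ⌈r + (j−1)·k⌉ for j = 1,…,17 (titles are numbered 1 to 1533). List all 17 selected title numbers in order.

j=1: r + 0k = 68.508 → ⌈·⌉ = 69
j=2: r + 1k = 158.684470… → ⌈·⌉ = 159
j=3: r + 2k = 248.860941… → ⌈·⌉ = 249
j=4: r + 3k = 339.037411… → ⌈·⌉ = 340
j=5: r + 4k = 429.213882… → ⌈·⌉ = 430
j=6: r + 5k = 519.390352… → ⌈·⌉ = 520
j=7: r + 6k = 609.566823… → ⌈·⌉ = 610
j=8: r + 7k = 699.743294… → ⌈·⌉ = 700
j=9: r + 8k = 789.919764… → ⌈·⌉ = 790
j=10: r + 9k = 880.096235… → ⌈·⌉ = 881
j=11: r + 10k = 970.272705… → ⌈·⌉ = 971
j=12: r + 11k = 1060.449176… → ⌈·⌉ = 1061
j=13: r + 12k = 1150.625647… → ⌈·⌉ = 1151
j=14: r + 13k = 1240.802117… → ⌈·⌉ = 1241
j=15: r + 14k = 1330.978588… → ⌈·⌉ = 1331
j=16: r + 15k = 1421.155058… → ⌈·⌉ = 1422
j=17: r + 16k = 1511.331529… → ⌈·⌉ = 1512

69, 159, 249, 340, 430, 520, 610, 700, 790, 881, 971, 1061, 1151, 1241, 1331, 1422, 1512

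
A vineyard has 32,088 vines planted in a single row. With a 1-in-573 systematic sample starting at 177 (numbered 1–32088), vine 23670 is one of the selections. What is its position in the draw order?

k = 573
position = (23670 − 177)/573 + 1 = 23493/573 + 1 = 41 + 1 = 42

42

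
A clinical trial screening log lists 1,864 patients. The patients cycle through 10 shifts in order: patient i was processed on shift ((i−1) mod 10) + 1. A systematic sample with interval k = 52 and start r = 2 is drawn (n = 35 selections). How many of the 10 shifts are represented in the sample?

5

Consecutive selections differ by k = 52, so their shift numbers differ by 52 mod 10 = 2.
gcd(52, 10) = 2, so the sample visits 10/2 = 5 distinct residues mod 10.
Start 2 is shift 2; the shifts hit are 2, 4, 6, 8, 10.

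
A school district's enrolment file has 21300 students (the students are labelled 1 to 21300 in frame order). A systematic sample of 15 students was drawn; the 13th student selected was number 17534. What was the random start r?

494

k = 21300/15 = 1420
r = 17534 − (13−1)×1420 = 17534 − 17040 = 494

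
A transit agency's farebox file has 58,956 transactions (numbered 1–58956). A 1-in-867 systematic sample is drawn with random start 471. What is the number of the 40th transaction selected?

34284

k = 867
40th selection = r + (40−1)·k = 471 + 39×867 = 471 + 33813 = 34284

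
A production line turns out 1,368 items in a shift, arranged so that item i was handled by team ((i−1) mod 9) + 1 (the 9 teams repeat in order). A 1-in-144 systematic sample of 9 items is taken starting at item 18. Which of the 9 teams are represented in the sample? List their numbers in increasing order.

9

Consecutive selections differ by k = 144, so their team numbers differ by 144 mod 9 = 0.
gcd(144, 9) = 9, so the sample visits 9/9 = 1 distinct residues mod 9.
Start 18 is team 9; the teams hit are 9.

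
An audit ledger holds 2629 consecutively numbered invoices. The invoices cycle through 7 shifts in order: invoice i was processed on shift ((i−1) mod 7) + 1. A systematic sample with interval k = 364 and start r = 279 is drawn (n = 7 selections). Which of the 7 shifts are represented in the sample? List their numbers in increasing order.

6

Consecutive selections differ by k = 364, so their shift numbers differ by 364 mod 7 = 0.
gcd(364, 7) = 7, so the sample visits 7/7 = 1 distinct residues mod 7.
Start 279 is shift 6; the shifts hit are 6.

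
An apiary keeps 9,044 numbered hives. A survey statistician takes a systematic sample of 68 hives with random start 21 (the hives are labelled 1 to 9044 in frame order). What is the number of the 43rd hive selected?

k = 9044/68 = 133
43rd selection = r + (43−1)·k = 21 + 42×133 = 21 + 5586 = 5607

5607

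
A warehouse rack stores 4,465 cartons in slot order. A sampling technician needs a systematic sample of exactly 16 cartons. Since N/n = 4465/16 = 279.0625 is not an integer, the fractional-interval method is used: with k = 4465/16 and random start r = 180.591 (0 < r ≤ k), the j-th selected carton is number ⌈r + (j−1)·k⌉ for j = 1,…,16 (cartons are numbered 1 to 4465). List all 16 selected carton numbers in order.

j=1: r + 0k = 180.591 → ⌈·⌉ = 181
j=2: r + 1k = 459.6535 → ⌈·⌉ = 460
j=3: r + 2k = 738.716 → ⌈·⌉ = 739
j=4: r + 3k = 1017.7785 → ⌈·⌉ = 1018
j=5: r + 4k = 1296.841 → ⌈·⌉ = 1297
j=6: r + 5k = 1575.9035 → ⌈·⌉ = 1576
j=7: r + 6k = 1854.966 → ⌈·⌉ = 1855
j=8: r + 7k = 2134.0285 → ⌈·⌉ = 2135
j=9: r + 8k = 2413.091 → ⌈·⌉ = 2414
j=10: r + 9k = 2692.1535 → ⌈·⌉ = 2693
j=11: r + 10k = 2971.216 → ⌈·⌉ = 2972
j=12: r + 11k = 3250.2785 → ⌈·⌉ = 3251
j=13: r + 12k = 3529.341 → ⌈·⌉ = 3530
j=14: r + 13k = 3808.4035 → ⌈·⌉ = 3809
j=15: r + 14k = 4087.466 → ⌈·⌉ = 4088
j=16: r + 15k = 4366.5285 → ⌈·⌉ = 4367

181, 460, 739, 1018, 1297, 1576, 1855, 2135, 2414, 2693, 2972, 3251, 3530, 3809, 4088, 4367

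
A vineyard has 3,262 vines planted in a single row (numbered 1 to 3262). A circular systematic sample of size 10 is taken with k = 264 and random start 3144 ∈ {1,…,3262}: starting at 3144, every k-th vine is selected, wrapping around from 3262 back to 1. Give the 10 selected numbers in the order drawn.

3144, 146, 410, 674, 938, 1202, 1466, 1730, 1994, 2258

Selection 1: 3144
Selection 2: 3144 + 264 = 3408 → 3408 − 3262 = 146
Selection 3: 146 + 264 = 410
Selection 4: 410 + 264 = 674
Selection 5: 674 + 264 = 938
Selection 6: 938 + 264 = 1202
Selection 7: 1202 + 264 = 1466
Selection 8: 1466 + 264 = 1730
Selection 9: 1730 + 264 = 1994
Selection 10: 1994 + 264 = 2258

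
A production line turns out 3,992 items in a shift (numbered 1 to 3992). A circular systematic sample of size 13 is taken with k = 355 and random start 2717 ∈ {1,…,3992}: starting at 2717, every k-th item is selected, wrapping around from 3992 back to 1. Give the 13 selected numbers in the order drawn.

Selection 1: 2717
Selection 2: 2717 + 355 = 3072
Selection 3: 3072 + 355 = 3427
Selection 4: 3427 + 355 = 3782
Selection 5: 3782 + 355 = 4137 → 4137 − 3992 = 145
Selection 6: 145 + 355 = 500
Selection 7: 500 + 355 = 855
Selection 8: 855 + 355 = 1210
Selection 9: 1210 + 355 = 1565
Selection 10: 1565 + 355 = 1920
Selection 11: 1920 + 355 = 2275
Selection 12: 2275 + 355 = 2630
Selection 13: 2630 + 355 = 2985

2717, 3072, 3427, 3782, 145, 500, 855, 1210, 1565, 1920, 2275, 2630, 2985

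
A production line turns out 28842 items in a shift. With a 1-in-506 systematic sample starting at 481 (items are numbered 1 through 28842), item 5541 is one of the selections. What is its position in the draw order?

11

k = 506
position = (5541 − 481)/506 + 1 = 5060/506 + 1 = 10 + 1 = 11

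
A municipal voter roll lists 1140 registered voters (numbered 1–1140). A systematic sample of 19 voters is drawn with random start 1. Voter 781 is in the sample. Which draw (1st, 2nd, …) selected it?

k = 1140/19 = 60
position = (781 − 1)/60 + 1 = 780/60 + 1 = 13 + 1 = 14

14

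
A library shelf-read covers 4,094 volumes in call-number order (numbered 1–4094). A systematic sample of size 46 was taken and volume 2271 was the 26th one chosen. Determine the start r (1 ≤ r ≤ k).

46

k = 4094/46 = 89
r = 2271 − (26−1)×89 = 2271 − 2225 = 46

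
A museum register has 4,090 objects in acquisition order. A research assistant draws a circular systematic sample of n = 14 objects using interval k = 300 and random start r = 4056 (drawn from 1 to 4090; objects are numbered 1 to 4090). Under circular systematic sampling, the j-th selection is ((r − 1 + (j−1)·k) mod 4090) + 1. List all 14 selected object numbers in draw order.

Selection 1: 4056
Selection 2: 4056 + 300 = 4356 → 4356 − 4090 = 266
Selection 3: 266 + 300 = 566
Selection 4: 566 + 300 = 866
Selection 5: 866 + 300 = 1166
Selection 6: 1166 + 300 = 1466
Selection 7: 1466 + 300 = 1766
Selection 8: 1766 + 300 = 2066
Selection 9: 2066 + 300 = 2366
Selection 10: 2366 + 300 = 2666
Selection 11: 2666 + 300 = 2966
Selection 12: 2966 + 300 = 3266
Selection 13: 3266 + 300 = 3566
Selection 14: 3566 + 300 = 3866

4056, 266, 566, 866, 1166, 1466, 1766, 2066, 2366, 2666, 2966, 3266, 3566, 3866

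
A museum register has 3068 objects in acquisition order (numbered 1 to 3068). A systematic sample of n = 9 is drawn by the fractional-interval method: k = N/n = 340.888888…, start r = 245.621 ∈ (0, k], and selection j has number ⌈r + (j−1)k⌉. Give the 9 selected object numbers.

j=1: r + 0k = 245.621 → ⌈·⌉ = 246
j=2: r + 1k = 586.509888… → ⌈·⌉ = 587
j=3: r + 2k = 927.398777… → ⌈·⌉ = 928
j=4: r + 3k = 1268.287666… → ⌈·⌉ = 1269
j=5: r + 4k = 1609.176555… → ⌈·⌉ = 1610
j=6: r + 5k = 1950.065444… → ⌈·⌉ = 1951
j=7: r + 6k = 2290.954333… → ⌈·⌉ = 2291
j=8: r + 7k = 2631.843222… → ⌈·⌉ = 2632
j=9: r + 8k = 2972.732111… → ⌈·⌉ = 2973

246, 587, 928, 1269, 1610, 1951, 2291, 2632, 2973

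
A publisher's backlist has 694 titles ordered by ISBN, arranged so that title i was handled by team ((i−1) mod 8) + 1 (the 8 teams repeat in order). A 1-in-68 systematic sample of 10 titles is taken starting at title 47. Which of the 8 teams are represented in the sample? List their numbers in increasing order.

Consecutive selections differ by k = 68, so their team numbers differ by 68 mod 8 = 4.
gcd(68, 8) = 4, so the sample visits 8/4 = 2 distinct residues mod 8.
Start 47 is team 7; the teams hit are 3, 7.

3, 7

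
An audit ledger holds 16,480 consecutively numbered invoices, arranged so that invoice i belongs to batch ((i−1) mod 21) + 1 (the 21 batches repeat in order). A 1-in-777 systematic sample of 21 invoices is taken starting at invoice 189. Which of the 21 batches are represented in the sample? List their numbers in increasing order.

Consecutive selections differ by k = 777, so their batch numbers differ by 777 mod 21 = 0.
gcd(777, 21) = 21, so the sample visits 21/21 = 1 distinct residues mod 21.
Start 189 is batch 21; the batches hit are 21.

21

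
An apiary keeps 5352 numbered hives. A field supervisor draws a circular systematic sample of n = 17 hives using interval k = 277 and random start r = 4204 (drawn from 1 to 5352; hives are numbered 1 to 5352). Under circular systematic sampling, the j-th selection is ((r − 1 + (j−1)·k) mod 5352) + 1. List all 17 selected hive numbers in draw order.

4204, 4481, 4758, 5035, 5312, 237, 514, 791, 1068, 1345, 1622, 1899, 2176, 2453, 2730, 3007, 3284

Selection 1: 4204
Selection 2: 4204 + 277 = 4481
Selection 3: 4481 + 277 = 4758
Selection 4: 4758 + 277 = 5035
Selection 5: 5035 + 277 = 5312
Selection 6: 5312 + 277 = 5589 → 5589 − 5352 = 237
Selection 7: 237 + 277 = 514
Selection 8: 514 + 277 = 791
Selection 9: 791 + 277 = 1068
Selection 10: 1068 + 277 = 1345
Selection 11: 1345 + 277 = 1622
Selection 12: 1622 + 277 = 1899
Selection 13: 1899 + 277 = 2176
Selection 14: 2176 + 277 = 2453
Selection 15: 2453 + 277 = 2730
Selection 16: 2730 + 277 = 3007
Selection 17: 3007 + 277 = 3284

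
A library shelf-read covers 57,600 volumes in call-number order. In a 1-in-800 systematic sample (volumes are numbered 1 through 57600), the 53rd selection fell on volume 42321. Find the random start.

k = 800
r = 42321 − (53−1)×800 = 42321 − 41600 = 721

721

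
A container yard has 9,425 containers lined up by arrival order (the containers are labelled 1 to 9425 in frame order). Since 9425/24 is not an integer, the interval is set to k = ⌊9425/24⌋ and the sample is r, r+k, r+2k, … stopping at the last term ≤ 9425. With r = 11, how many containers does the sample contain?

25

k = ⌊9425/24⌋ = 392
Achieved size = ⌊(9425 − 11)/392⌋ + 1 = ⌊9414/392⌋ + 1 = 24 + 1 = 25
(last selection: 11 + 24×392 = 9419 ≤ 9425; next would be 9811 > 9425)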